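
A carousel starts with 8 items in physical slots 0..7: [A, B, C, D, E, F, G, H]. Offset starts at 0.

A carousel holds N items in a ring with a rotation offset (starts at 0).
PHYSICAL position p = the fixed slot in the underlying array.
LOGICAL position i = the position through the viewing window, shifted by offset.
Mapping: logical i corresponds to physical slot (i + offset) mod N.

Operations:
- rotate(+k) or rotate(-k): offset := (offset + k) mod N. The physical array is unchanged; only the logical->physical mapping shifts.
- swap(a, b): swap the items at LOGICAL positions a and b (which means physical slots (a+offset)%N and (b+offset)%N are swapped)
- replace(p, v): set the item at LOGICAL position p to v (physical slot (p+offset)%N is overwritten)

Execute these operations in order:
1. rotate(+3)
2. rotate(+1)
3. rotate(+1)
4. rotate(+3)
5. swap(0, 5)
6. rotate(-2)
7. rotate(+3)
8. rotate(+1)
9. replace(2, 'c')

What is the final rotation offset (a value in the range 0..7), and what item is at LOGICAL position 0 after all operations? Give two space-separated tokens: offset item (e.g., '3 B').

Answer: 2 C

Derivation:
After op 1 (rotate(+3)): offset=3, physical=[A,B,C,D,E,F,G,H], logical=[D,E,F,G,H,A,B,C]
After op 2 (rotate(+1)): offset=4, physical=[A,B,C,D,E,F,G,H], logical=[E,F,G,H,A,B,C,D]
After op 3 (rotate(+1)): offset=5, physical=[A,B,C,D,E,F,G,H], logical=[F,G,H,A,B,C,D,E]
After op 4 (rotate(+3)): offset=0, physical=[A,B,C,D,E,F,G,H], logical=[A,B,C,D,E,F,G,H]
After op 5 (swap(0, 5)): offset=0, physical=[F,B,C,D,E,A,G,H], logical=[F,B,C,D,E,A,G,H]
After op 6 (rotate(-2)): offset=6, physical=[F,B,C,D,E,A,G,H], logical=[G,H,F,B,C,D,E,A]
After op 7 (rotate(+3)): offset=1, physical=[F,B,C,D,E,A,G,H], logical=[B,C,D,E,A,G,H,F]
After op 8 (rotate(+1)): offset=2, physical=[F,B,C,D,E,A,G,H], logical=[C,D,E,A,G,H,F,B]
After op 9 (replace(2, 'c')): offset=2, physical=[F,B,C,D,c,A,G,H], logical=[C,D,c,A,G,H,F,B]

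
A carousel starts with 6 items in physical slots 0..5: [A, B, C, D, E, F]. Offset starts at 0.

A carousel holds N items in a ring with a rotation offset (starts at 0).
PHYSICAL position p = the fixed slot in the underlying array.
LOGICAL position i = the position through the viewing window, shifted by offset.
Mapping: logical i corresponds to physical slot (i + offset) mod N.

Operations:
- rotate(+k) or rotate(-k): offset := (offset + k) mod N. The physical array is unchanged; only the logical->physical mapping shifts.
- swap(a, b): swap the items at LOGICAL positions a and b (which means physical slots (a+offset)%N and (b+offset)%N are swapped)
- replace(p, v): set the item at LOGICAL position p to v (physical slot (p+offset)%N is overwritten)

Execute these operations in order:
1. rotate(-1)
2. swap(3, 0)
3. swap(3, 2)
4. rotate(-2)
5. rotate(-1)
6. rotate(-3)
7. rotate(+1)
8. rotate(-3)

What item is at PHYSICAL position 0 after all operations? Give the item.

After op 1 (rotate(-1)): offset=5, physical=[A,B,C,D,E,F], logical=[F,A,B,C,D,E]
After op 2 (swap(3, 0)): offset=5, physical=[A,B,F,D,E,C], logical=[C,A,B,F,D,E]
After op 3 (swap(3, 2)): offset=5, physical=[A,F,B,D,E,C], logical=[C,A,F,B,D,E]
After op 4 (rotate(-2)): offset=3, physical=[A,F,B,D,E,C], logical=[D,E,C,A,F,B]
After op 5 (rotate(-1)): offset=2, physical=[A,F,B,D,E,C], logical=[B,D,E,C,A,F]
After op 6 (rotate(-3)): offset=5, physical=[A,F,B,D,E,C], logical=[C,A,F,B,D,E]
After op 7 (rotate(+1)): offset=0, physical=[A,F,B,D,E,C], logical=[A,F,B,D,E,C]
After op 8 (rotate(-3)): offset=3, physical=[A,F,B,D,E,C], logical=[D,E,C,A,F,B]

Answer: A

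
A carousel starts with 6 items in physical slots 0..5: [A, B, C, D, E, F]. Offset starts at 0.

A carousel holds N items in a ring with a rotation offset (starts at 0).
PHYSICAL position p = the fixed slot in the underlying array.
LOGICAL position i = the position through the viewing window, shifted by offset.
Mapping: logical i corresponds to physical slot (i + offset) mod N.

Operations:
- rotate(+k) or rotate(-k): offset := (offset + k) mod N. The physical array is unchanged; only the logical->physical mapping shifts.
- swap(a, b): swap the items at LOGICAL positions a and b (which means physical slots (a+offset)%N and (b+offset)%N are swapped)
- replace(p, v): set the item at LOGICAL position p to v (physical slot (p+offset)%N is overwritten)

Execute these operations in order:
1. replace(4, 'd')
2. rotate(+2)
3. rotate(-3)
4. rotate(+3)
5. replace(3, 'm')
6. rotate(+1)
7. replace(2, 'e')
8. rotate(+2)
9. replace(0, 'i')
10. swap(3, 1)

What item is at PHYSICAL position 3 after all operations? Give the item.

Answer: D

Derivation:
After op 1 (replace(4, 'd')): offset=0, physical=[A,B,C,D,d,F], logical=[A,B,C,D,d,F]
After op 2 (rotate(+2)): offset=2, physical=[A,B,C,D,d,F], logical=[C,D,d,F,A,B]
After op 3 (rotate(-3)): offset=5, physical=[A,B,C,D,d,F], logical=[F,A,B,C,D,d]
After op 4 (rotate(+3)): offset=2, physical=[A,B,C,D,d,F], logical=[C,D,d,F,A,B]
After op 5 (replace(3, 'm')): offset=2, physical=[A,B,C,D,d,m], logical=[C,D,d,m,A,B]
After op 6 (rotate(+1)): offset=3, physical=[A,B,C,D,d,m], logical=[D,d,m,A,B,C]
After op 7 (replace(2, 'e')): offset=3, physical=[A,B,C,D,d,e], logical=[D,d,e,A,B,C]
After op 8 (rotate(+2)): offset=5, physical=[A,B,C,D,d,e], logical=[e,A,B,C,D,d]
After op 9 (replace(0, 'i')): offset=5, physical=[A,B,C,D,d,i], logical=[i,A,B,C,D,d]
After op 10 (swap(3, 1)): offset=5, physical=[C,B,A,D,d,i], logical=[i,C,B,A,D,d]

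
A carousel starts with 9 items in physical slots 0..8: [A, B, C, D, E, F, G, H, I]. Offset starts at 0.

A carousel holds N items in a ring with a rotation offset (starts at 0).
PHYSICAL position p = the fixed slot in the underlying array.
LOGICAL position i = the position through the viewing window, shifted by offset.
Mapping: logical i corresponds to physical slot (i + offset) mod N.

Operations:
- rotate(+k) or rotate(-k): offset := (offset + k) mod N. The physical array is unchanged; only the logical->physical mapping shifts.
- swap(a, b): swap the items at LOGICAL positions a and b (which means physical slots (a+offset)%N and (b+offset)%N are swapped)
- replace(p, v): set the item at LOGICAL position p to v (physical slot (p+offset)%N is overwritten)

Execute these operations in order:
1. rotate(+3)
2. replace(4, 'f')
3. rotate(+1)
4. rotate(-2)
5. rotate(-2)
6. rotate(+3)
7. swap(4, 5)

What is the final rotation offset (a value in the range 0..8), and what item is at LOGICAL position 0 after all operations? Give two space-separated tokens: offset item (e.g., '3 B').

After op 1 (rotate(+3)): offset=3, physical=[A,B,C,D,E,F,G,H,I], logical=[D,E,F,G,H,I,A,B,C]
After op 2 (replace(4, 'f')): offset=3, physical=[A,B,C,D,E,F,G,f,I], logical=[D,E,F,G,f,I,A,B,C]
After op 3 (rotate(+1)): offset=4, physical=[A,B,C,D,E,F,G,f,I], logical=[E,F,G,f,I,A,B,C,D]
After op 4 (rotate(-2)): offset=2, physical=[A,B,C,D,E,F,G,f,I], logical=[C,D,E,F,G,f,I,A,B]
After op 5 (rotate(-2)): offset=0, physical=[A,B,C,D,E,F,G,f,I], logical=[A,B,C,D,E,F,G,f,I]
After op 6 (rotate(+3)): offset=3, physical=[A,B,C,D,E,F,G,f,I], logical=[D,E,F,G,f,I,A,B,C]
After op 7 (swap(4, 5)): offset=3, physical=[A,B,C,D,E,F,G,I,f], logical=[D,E,F,G,I,f,A,B,C]

Answer: 3 D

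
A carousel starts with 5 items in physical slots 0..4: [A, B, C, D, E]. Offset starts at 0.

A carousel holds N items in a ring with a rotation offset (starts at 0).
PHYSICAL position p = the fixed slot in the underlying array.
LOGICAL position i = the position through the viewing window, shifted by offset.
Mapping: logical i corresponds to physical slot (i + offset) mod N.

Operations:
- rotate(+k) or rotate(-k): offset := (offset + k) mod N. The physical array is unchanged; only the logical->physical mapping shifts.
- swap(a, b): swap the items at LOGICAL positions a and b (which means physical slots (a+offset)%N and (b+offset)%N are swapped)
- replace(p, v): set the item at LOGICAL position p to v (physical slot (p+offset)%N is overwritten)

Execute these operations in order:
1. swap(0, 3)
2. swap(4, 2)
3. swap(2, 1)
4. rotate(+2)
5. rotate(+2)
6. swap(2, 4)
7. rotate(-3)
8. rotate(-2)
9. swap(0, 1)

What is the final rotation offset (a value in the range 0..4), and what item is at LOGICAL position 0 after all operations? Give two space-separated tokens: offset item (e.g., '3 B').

After op 1 (swap(0, 3)): offset=0, physical=[D,B,C,A,E], logical=[D,B,C,A,E]
After op 2 (swap(4, 2)): offset=0, physical=[D,B,E,A,C], logical=[D,B,E,A,C]
After op 3 (swap(2, 1)): offset=0, physical=[D,E,B,A,C], logical=[D,E,B,A,C]
After op 4 (rotate(+2)): offset=2, physical=[D,E,B,A,C], logical=[B,A,C,D,E]
After op 5 (rotate(+2)): offset=4, physical=[D,E,B,A,C], logical=[C,D,E,B,A]
After op 6 (swap(2, 4)): offset=4, physical=[D,A,B,E,C], logical=[C,D,A,B,E]
After op 7 (rotate(-3)): offset=1, physical=[D,A,B,E,C], logical=[A,B,E,C,D]
After op 8 (rotate(-2)): offset=4, physical=[D,A,B,E,C], logical=[C,D,A,B,E]
After op 9 (swap(0, 1)): offset=4, physical=[C,A,B,E,D], logical=[D,C,A,B,E]

Answer: 4 D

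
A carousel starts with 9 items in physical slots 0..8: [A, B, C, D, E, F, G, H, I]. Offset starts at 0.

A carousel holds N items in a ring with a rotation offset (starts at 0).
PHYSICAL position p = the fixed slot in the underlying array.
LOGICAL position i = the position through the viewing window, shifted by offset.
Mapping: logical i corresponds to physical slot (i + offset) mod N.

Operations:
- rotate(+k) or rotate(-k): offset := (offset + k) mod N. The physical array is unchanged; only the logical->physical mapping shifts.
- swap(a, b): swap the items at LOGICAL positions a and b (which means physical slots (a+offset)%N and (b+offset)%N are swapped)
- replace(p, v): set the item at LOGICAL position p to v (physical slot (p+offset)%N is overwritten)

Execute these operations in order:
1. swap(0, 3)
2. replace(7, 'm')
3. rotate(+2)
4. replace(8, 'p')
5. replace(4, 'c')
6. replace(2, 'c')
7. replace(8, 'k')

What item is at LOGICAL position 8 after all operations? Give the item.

Answer: k

Derivation:
After op 1 (swap(0, 3)): offset=0, physical=[D,B,C,A,E,F,G,H,I], logical=[D,B,C,A,E,F,G,H,I]
After op 2 (replace(7, 'm')): offset=0, physical=[D,B,C,A,E,F,G,m,I], logical=[D,B,C,A,E,F,G,m,I]
After op 3 (rotate(+2)): offset=2, physical=[D,B,C,A,E,F,G,m,I], logical=[C,A,E,F,G,m,I,D,B]
After op 4 (replace(8, 'p')): offset=2, physical=[D,p,C,A,E,F,G,m,I], logical=[C,A,E,F,G,m,I,D,p]
After op 5 (replace(4, 'c')): offset=2, physical=[D,p,C,A,E,F,c,m,I], logical=[C,A,E,F,c,m,I,D,p]
After op 6 (replace(2, 'c')): offset=2, physical=[D,p,C,A,c,F,c,m,I], logical=[C,A,c,F,c,m,I,D,p]
After op 7 (replace(8, 'k')): offset=2, physical=[D,k,C,A,c,F,c,m,I], logical=[C,A,c,F,c,m,I,D,k]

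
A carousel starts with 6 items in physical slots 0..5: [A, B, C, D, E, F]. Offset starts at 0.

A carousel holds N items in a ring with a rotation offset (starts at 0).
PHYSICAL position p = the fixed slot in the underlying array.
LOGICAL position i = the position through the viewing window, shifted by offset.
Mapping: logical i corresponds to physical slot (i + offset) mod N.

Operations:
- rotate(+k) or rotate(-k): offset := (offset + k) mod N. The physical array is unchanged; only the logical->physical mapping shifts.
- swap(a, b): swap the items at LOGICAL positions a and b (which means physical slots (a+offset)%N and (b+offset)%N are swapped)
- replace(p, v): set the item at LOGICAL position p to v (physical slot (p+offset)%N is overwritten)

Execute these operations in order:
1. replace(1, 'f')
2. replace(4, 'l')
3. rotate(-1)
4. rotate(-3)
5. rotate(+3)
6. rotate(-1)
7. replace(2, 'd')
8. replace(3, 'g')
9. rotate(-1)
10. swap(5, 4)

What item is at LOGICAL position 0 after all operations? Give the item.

Answer: D

Derivation:
After op 1 (replace(1, 'f')): offset=0, physical=[A,f,C,D,E,F], logical=[A,f,C,D,E,F]
After op 2 (replace(4, 'l')): offset=0, physical=[A,f,C,D,l,F], logical=[A,f,C,D,l,F]
After op 3 (rotate(-1)): offset=5, physical=[A,f,C,D,l,F], logical=[F,A,f,C,D,l]
After op 4 (rotate(-3)): offset=2, physical=[A,f,C,D,l,F], logical=[C,D,l,F,A,f]
After op 5 (rotate(+3)): offset=5, physical=[A,f,C,D,l,F], logical=[F,A,f,C,D,l]
After op 6 (rotate(-1)): offset=4, physical=[A,f,C,D,l,F], logical=[l,F,A,f,C,D]
After op 7 (replace(2, 'd')): offset=4, physical=[d,f,C,D,l,F], logical=[l,F,d,f,C,D]
After op 8 (replace(3, 'g')): offset=4, physical=[d,g,C,D,l,F], logical=[l,F,d,g,C,D]
After op 9 (rotate(-1)): offset=3, physical=[d,g,C,D,l,F], logical=[D,l,F,d,g,C]
After op 10 (swap(5, 4)): offset=3, physical=[d,C,g,D,l,F], logical=[D,l,F,d,C,g]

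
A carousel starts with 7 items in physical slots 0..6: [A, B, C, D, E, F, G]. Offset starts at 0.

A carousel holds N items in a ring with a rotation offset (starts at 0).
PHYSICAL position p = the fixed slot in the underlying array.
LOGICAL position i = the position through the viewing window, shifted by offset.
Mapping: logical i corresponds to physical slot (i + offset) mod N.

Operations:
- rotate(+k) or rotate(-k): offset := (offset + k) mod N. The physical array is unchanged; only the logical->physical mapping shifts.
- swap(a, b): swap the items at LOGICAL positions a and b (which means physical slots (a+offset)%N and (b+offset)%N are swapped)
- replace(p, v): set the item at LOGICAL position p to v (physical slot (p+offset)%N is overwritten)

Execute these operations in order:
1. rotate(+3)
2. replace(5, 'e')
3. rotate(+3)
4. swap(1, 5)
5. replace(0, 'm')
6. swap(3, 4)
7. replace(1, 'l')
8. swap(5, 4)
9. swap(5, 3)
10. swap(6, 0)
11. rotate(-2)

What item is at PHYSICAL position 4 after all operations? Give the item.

Answer: D

Derivation:
After op 1 (rotate(+3)): offset=3, physical=[A,B,C,D,E,F,G], logical=[D,E,F,G,A,B,C]
After op 2 (replace(5, 'e')): offset=3, physical=[A,e,C,D,E,F,G], logical=[D,E,F,G,A,e,C]
After op 3 (rotate(+3)): offset=6, physical=[A,e,C,D,E,F,G], logical=[G,A,e,C,D,E,F]
After op 4 (swap(1, 5)): offset=6, physical=[E,e,C,D,A,F,G], logical=[G,E,e,C,D,A,F]
After op 5 (replace(0, 'm')): offset=6, physical=[E,e,C,D,A,F,m], logical=[m,E,e,C,D,A,F]
After op 6 (swap(3, 4)): offset=6, physical=[E,e,D,C,A,F,m], logical=[m,E,e,D,C,A,F]
After op 7 (replace(1, 'l')): offset=6, physical=[l,e,D,C,A,F,m], logical=[m,l,e,D,C,A,F]
After op 8 (swap(5, 4)): offset=6, physical=[l,e,D,A,C,F,m], logical=[m,l,e,D,A,C,F]
After op 9 (swap(5, 3)): offset=6, physical=[l,e,C,A,D,F,m], logical=[m,l,e,C,A,D,F]
After op 10 (swap(6, 0)): offset=6, physical=[l,e,C,A,D,m,F], logical=[F,l,e,C,A,D,m]
After op 11 (rotate(-2)): offset=4, physical=[l,e,C,A,D,m,F], logical=[D,m,F,l,e,C,A]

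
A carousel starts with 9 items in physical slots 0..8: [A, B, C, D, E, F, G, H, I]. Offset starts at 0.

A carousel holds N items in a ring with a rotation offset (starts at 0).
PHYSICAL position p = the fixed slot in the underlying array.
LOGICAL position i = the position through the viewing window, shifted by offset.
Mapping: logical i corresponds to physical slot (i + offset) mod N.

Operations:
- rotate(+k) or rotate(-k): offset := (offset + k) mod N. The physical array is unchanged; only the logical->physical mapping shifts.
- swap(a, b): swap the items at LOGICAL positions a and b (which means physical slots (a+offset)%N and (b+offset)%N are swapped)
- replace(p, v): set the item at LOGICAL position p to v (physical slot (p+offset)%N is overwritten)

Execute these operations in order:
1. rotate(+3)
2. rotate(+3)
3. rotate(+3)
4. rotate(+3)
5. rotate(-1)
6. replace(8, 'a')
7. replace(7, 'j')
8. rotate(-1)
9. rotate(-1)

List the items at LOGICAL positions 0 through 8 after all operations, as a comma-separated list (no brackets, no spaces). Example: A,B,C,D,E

Answer: j,a,C,D,E,F,G,H,I

Derivation:
After op 1 (rotate(+3)): offset=3, physical=[A,B,C,D,E,F,G,H,I], logical=[D,E,F,G,H,I,A,B,C]
After op 2 (rotate(+3)): offset=6, physical=[A,B,C,D,E,F,G,H,I], logical=[G,H,I,A,B,C,D,E,F]
After op 3 (rotate(+3)): offset=0, physical=[A,B,C,D,E,F,G,H,I], logical=[A,B,C,D,E,F,G,H,I]
After op 4 (rotate(+3)): offset=3, physical=[A,B,C,D,E,F,G,H,I], logical=[D,E,F,G,H,I,A,B,C]
After op 5 (rotate(-1)): offset=2, physical=[A,B,C,D,E,F,G,H,I], logical=[C,D,E,F,G,H,I,A,B]
After op 6 (replace(8, 'a')): offset=2, physical=[A,a,C,D,E,F,G,H,I], logical=[C,D,E,F,G,H,I,A,a]
After op 7 (replace(7, 'j')): offset=2, physical=[j,a,C,D,E,F,G,H,I], logical=[C,D,E,F,G,H,I,j,a]
After op 8 (rotate(-1)): offset=1, physical=[j,a,C,D,E,F,G,H,I], logical=[a,C,D,E,F,G,H,I,j]
After op 9 (rotate(-1)): offset=0, physical=[j,a,C,D,E,F,G,H,I], logical=[j,a,C,D,E,F,G,H,I]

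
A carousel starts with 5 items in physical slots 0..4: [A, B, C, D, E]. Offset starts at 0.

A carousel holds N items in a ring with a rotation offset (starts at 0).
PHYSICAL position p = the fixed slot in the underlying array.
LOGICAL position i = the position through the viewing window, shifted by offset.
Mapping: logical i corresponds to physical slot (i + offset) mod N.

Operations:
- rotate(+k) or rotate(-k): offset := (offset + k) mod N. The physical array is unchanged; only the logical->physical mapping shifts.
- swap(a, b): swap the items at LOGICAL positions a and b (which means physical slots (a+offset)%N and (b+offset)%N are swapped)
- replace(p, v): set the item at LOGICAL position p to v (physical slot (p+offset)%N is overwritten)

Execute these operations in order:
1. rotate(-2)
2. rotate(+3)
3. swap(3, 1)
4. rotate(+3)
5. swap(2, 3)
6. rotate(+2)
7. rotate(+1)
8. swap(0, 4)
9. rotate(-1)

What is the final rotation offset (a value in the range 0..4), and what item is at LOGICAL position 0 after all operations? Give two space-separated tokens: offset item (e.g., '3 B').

Answer: 1 B

Derivation:
After op 1 (rotate(-2)): offset=3, physical=[A,B,C,D,E], logical=[D,E,A,B,C]
After op 2 (rotate(+3)): offset=1, physical=[A,B,C,D,E], logical=[B,C,D,E,A]
After op 3 (swap(3, 1)): offset=1, physical=[A,B,E,D,C], logical=[B,E,D,C,A]
After op 4 (rotate(+3)): offset=4, physical=[A,B,E,D,C], logical=[C,A,B,E,D]
After op 5 (swap(2, 3)): offset=4, physical=[A,E,B,D,C], logical=[C,A,E,B,D]
After op 6 (rotate(+2)): offset=1, physical=[A,E,B,D,C], logical=[E,B,D,C,A]
After op 7 (rotate(+1)): offset=2, physical=[A,E,B,D,C], logical=[B,D,C,A,E]
After op 8 (swap(0, 4)): offset=2, physical=[A,B,E,D,C], logical=[E,D,C,A,B]
After op 9 (rotate(-1)): offset=1, physical=[A,B,E,D,C], logical=[B,E,D,C,A]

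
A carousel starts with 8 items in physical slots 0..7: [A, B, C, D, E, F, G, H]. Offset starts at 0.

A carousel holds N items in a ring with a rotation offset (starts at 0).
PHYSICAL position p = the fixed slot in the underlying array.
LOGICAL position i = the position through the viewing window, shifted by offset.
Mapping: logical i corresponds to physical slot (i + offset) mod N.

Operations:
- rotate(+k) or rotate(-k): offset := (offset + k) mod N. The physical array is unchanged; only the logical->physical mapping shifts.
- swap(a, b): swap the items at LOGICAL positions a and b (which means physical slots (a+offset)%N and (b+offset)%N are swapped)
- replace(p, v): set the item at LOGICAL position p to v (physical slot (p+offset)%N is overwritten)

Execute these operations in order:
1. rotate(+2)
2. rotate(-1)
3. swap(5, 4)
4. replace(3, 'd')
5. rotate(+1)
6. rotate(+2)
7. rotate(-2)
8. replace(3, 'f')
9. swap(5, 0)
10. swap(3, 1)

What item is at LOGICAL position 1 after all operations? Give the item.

Answer: f

Derivation:
After op 1 (rotate(+2)): offset=2, physical=[A,B,C,D,E,F,G,H], logical=[C,D,E,F,G,H,A,B]
After op 2 (rotate(-1)): offset=1, physical=[A,B,C,D,E,F,G,H], logical=[B,C,D,E,F,G,H,A]
After op 3 (swap(5, 4)): offset=1, physical=[A,B,C,D,E,G,F,H], logical=[B,C,D,E,G,F,H,A]
After op 4 (replace(3, 'd')): offset=1, physical=[A,B,C,D,d,G,F,H], logical=[B,C,D,d,G,F,H,A]
After op 5 (rotate(+1)): offset=2, physical=[A,B,C,D,d,G,F,H], logical=[C,D,d,G,F,H,A,B]
After op 6 (rotate(+2)): offset=4, physical=[A,B,C,D,d,G,F,H], logical=[d,G,F,H,A,B,C,D]
After op 7 (rotate(-2)): offset=2, physical=[A,B,C,D,d,G,F,H], logical=[C,D,d,G,F,H,A,B]
After op 8 (replace(3, 'f')): offset=2, physical=[A,B,C,D,d,f,F,H], logical=[C,D,d,f,F,H,A,B]
After op 9 (swap(5, 0)): offset=2, physical=[A,B,H,D,d,f,F,C], logical=[H,D,d,f,F,C,A,B]
After op 10 (swap(3, 1)): offset=2, physical=[A,B,H,f,d,D,F,C], logical=[H,f,d,D,F,C,A,B]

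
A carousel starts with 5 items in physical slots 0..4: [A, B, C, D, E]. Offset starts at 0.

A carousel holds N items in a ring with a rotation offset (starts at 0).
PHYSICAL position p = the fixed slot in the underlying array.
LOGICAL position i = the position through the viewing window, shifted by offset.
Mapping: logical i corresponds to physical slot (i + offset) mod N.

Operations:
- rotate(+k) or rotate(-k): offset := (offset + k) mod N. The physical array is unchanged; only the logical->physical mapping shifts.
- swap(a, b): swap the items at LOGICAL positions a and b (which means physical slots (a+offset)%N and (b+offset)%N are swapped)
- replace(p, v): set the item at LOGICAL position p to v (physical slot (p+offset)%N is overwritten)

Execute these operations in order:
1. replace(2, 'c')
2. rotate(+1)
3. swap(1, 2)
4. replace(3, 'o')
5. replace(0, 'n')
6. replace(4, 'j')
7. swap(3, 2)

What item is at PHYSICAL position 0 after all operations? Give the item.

After op 1 (replace(2, 'c')): offset=0, physical=[A,B,c,D,E], logical=[A,B,c,D,E]
After op 2 (rotate(+1)): offset=1, physical=[A,B,c,D,E], logical=[B,c,D,E,A]
After op 3 (swap(1, 2)): offset=1, physical=[A,B,D,c,E], logical=[B,D,c,E,A]
After op 4 (replace(3, 'o')): offset=1, physical=[A,B,D,c,o], logical=[B,D,c,o,A]
After op 5 (replace(0, 'n')): offset=1, physical=[A,n,D,c,o], logical=[n,D,c,o,A]
After op 6 (replace(4, 'j')): offset=1, physical=[j,n,D,c,o], logical=[n,D,c,o,j]
After op 7 (swap(3, 2)): offset=1, physical=[j,n,D,o,c], logical=[n,D,o,c,j]

Answer: j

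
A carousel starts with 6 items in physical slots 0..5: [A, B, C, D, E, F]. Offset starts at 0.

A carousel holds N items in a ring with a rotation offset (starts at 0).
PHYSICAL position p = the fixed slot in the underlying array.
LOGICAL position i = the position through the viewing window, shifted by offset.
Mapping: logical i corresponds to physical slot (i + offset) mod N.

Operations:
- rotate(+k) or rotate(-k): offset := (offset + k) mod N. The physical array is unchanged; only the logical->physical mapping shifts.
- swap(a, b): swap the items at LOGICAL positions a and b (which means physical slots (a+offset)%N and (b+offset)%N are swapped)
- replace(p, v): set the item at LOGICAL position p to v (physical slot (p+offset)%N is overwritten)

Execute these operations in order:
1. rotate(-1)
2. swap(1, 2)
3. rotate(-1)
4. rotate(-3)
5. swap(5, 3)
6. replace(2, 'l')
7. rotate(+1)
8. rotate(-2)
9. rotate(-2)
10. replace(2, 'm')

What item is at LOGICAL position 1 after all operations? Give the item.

Answer: F

Derivation:
After op 1 (rotate(-1)): offset=5, physical=[A,B,C,D,E,F], logical=[F,A,B,C,D,E]
After op 2 (swap(1, 2)): offset=5, physical=[B,A,C,D,E,F], logical=[F,B,A,C,D,E]
After op 3 (rotate(-1)): offset=4, physical=[B,A,C,D,E,F], logical=[E,F,B,A,C,D]
After op 4 (rotate(-3)): offset=1, physical=[B,A,C,D,E,F], logical=[A,C,D,E,F,B]
After op 5 (swap(5, 3)): offset=1, physical=[E,A,C,D,B,F], logical=[A,C,D,B,F,E]
After op 6 (replace(2, 'l')): offset=1, physical=[E,A,C,l,B,F], logical=[A,C,l,B,F,E]
After op 7 (rotate(+1)): offset=2, physical=[E,A,C,l,B,F], logical=[C,l,B,F,E,A]
After op 8 (rotate(-2)): offset=0, physical=[E,A,C,l,B,F], logical=[E,A,C,l,B,F]
After op 9 (rotate(-2)): offset=4, physical=[E,A,C,l,B,F], logical=[B,F,E,A,C,l]
After op 10 (replace(2, 'm')): offset=4, physical=[m,A,C,l,B,F], logical=[B,F,m,A,C,l]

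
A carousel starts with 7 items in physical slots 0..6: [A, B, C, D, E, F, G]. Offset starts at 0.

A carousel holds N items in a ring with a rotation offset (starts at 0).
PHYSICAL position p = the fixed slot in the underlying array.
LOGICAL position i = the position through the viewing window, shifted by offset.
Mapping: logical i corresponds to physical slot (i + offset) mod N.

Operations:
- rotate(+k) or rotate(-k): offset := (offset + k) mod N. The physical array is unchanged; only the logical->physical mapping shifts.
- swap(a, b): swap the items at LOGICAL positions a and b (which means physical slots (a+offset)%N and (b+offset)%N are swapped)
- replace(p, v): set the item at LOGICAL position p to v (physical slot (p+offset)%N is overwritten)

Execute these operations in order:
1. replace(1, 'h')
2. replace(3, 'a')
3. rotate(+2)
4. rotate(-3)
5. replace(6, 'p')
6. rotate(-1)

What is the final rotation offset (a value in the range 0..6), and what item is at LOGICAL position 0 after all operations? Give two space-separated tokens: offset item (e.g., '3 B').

Answer: 5 p

Derivation:
After op 1 (replace(1, 'h')): offset=0, physical=[A,h,C,D,E,F,G], logical=[A,h,C,D,E,F,G]
After op 2 (replace(3, 'a')): offset=0, physical=[A,h,C,a,E,F,G], logical=[A,h,C,a,E,F,G]
After op 3 (rotate(+2)): offset=2, physical=[A,h,C,a,E,F,G], logical=[C,a,E,F,G,A,h]
After op 4 (rotate(-3)): offset=6, physical=[A,h,C,a,E,F,G], logical=[G,A,h,C,a,E,F]
After op 5 (replace(6, 'p')): offset=6, physical=[A,h,C,a,E,p,G], logical=[G,A,h,C,a,E,p]
After op 6 (rotate(-1)): offset=5, physical=[A,h,C,a,E,p,G], logical=[p,G,A,h,C,a,E]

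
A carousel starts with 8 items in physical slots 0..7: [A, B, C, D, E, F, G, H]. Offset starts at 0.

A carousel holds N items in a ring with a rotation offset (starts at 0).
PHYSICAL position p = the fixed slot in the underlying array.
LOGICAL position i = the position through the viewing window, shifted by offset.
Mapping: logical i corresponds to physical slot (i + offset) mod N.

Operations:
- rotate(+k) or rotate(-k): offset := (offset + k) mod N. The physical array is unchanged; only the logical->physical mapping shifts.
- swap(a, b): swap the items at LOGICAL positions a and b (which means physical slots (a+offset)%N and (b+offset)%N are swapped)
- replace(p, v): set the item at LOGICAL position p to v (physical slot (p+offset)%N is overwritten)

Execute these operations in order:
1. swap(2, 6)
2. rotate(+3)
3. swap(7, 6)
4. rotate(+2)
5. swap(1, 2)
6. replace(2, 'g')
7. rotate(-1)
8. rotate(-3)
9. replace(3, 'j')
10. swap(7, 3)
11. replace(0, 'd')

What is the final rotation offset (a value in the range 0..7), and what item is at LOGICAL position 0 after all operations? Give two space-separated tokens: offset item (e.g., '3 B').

Answer: 1 d

Derivation:
After op 1 (swap(2, 6)): offset=0, physical=[A,B,G,D,E,F,C,H], logical=[A,B,G,D,E,F,C,H]
After op 2 (rotate(+3)): offset=3, physical=[A,B,G,D,E,F,C,H], logical=[D,E,F,C,H,A,B,G]
After op 3 (swap(7, 6)): offset=3, physical=[A,G,B,D,E,F,C,H], logical=[D,E,F,C,H,A,G,B]
After op 4 (rotate(+2)): offset=5, physical=[A,G,B,D,E,F,C,H], logical=[F,C,H,A,G,B,D,E]
After op 5 (swap(1, 2)): offset=5, physical=[A,G,B,D,E,F,H,C], logical=[F,H,C,A,G,B,D,E]
After op 6 (replace(2, 'g')): offset=5, physical=[A,G,B,D,E,F,H,g], logical=[F,H,g,A,G,B,D,E]
After op 7 (rotate(-1)): offset=4, physical=[A,G,B,D,E,F,H,g], logical=[E,F,H,g,A,G,B,D]
After op 8 (rotate(-3)): offset=1, physical=[A,G,B,D,E,F,H,g], logical=[G,B,D,E,F,H,g,A]
After op 9 (replace(3, 'j')): offset=1, physical=[A,G,B,D,j,F,H,g], logical=[G,B,D,j,F,H,g,A]
After op 10 (swap(7, 3)): offset=1, physical=[j,G,B,D,A,F,H,g], logical=[G,B,D,A,F,H,g,j]
After op 11 (replace(0, 'd')): offset=1, physical=[j,d,B,D,A,F,H,g], logical=[d,B,D,A,F,H,g,j]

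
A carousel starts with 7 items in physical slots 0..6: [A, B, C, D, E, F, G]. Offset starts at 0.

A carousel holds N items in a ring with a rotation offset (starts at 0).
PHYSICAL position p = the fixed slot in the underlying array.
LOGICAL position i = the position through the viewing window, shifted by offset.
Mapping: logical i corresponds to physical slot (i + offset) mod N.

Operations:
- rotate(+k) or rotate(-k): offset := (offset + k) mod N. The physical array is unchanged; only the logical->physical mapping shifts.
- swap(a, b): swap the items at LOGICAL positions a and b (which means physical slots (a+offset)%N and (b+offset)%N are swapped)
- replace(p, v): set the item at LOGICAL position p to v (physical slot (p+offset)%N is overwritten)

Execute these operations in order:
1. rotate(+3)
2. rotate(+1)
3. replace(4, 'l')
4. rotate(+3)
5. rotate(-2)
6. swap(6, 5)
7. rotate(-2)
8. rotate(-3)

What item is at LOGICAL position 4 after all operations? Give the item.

Answer: D

Derivation:
After op 1 (rotate(+3)): offset=3, physical=[A,B,C,D,E,F,G], logical=[D,E,F,G,A,B,C]
After op 2 (rotate(+1)): offset=4, physical=[A,B,C,D,E,F,G], logical=[E,F,G,A,B,C,D]
After op 3 (replace(4, 'l')): offset=4, physical=[A,l,C,D,E,F,G], logical=[E,F,G,A,l,C,D]
After op 4 (rotate(+3)): offset=0, physical=[A,l,C,D,E,F,G], logical=[A,l,C,D,E,F,G]
After op 5 (rotate(-2)): offset=5, physical=[A,l,C,D,E,F,G], logical=[F,G,A,l,C,D,E]
After op 6 (swap(6, 5)): offset=5, physical=[A,l,C,E,D,F,G], logical=[F,G,A,l,C,E,D]
After op 7 (rotate(-2)): offset=3, physical=[A,l,C,E,D,F,G], logical=[E,D,F,G,A,l,C]
After op 8 (rotate(-3)): offset=0, physical=[A,l,C,E,D,F,G], logical=[A,l,C,E,D,F,G]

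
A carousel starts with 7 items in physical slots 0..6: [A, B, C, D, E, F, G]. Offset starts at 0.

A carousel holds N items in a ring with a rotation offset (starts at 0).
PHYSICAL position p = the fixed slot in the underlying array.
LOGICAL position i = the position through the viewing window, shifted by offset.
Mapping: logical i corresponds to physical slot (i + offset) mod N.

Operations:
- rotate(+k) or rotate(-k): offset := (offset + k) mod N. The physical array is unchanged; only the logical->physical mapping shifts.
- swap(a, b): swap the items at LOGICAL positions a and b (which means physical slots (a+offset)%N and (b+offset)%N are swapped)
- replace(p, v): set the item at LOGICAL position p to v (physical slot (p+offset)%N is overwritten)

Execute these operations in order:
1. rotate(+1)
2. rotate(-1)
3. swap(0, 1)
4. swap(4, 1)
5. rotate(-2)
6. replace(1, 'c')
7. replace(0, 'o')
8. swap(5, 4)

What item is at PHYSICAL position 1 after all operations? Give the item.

Answer: E

Derivation:
After op 1 (rotate(+1)): offset=1, physical=[A,B,C,D,E,F,G], logical=[B,C,D,E,F,G,A]
After op 2 (rotate(-1)): offset=0, physical=[A,B,C,D,E,F,G], logical=[A,B,C,D,E,F,G]
After op 3 (swap(0, 1)): offset=0, physical=[B,A,C,D,E,F,G], logical=[B,A,C,D,E,F,G]
After op 4 (swap(4, 1)): offset=0, physical=[B,E,C,D,A,F,G], logical=[B,E,C,D,A,F,G]
After op 5 (rotate(-2)): offset=5, physical=[B,E,C,D,A,F,G], logical=[F,G,B,E,C,D,A]
After op 6 (replace(1, 'c')): offset=5, physical=[B,E,C,D,A,F,c], logical=[F,c,B,E,C,D,A]
After op 7 (replace(0, 'o')): offset=5, physical=[B,E,C,D,A,o,c], logical=[o,c,B,E,C,D,A]
After op 8 (swap(5, 4)): offset=5, physical=[B,E,D,C,A,o,c], logical=[o,c,B,E,D,C,A]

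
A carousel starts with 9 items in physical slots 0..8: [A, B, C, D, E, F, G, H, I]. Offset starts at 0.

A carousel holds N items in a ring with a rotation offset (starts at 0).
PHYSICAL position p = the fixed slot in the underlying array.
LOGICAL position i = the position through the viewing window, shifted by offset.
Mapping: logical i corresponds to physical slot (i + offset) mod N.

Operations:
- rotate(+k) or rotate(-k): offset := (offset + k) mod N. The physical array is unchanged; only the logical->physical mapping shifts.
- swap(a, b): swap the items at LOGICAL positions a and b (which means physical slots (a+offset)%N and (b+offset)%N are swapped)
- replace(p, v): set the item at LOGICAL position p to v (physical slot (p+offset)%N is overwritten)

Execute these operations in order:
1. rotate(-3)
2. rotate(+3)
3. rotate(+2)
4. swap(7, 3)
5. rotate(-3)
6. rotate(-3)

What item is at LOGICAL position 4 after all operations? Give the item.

Answer: F

Derivation:
After op 1 (rotate(-3)): offset=6, physical=[A,B,C,D,E,F,G,H,I], logical=[G,H,I,A,B,C,D,E,F]
After op 2 (rotate(+3)): offset=0, physical=[A,B,C,D,E,F,G,H,I], logical=[A,B,C,D,E,F,G,H,I]
After op 3 (rotate(+2)): offset=2, physical=[A,B,C,D,E,F,G,H,I], logical=[C,D,E,F,G,H,I,A,B]
After op 4 (swap(7, 3)): offset=2, physical=[F,B,C,D,E,A,G,H,I], logical=[C,D,E,A,G,H,I,F,B]
After op 5 (rotate(-3)): offset=8, physical=[F,B,C,D,E,A,G,H,I], logical=[I,F,B,C,D,E,A,G,H]
After op 6 (rotate(-3)): offset=5, physical=[F,B,C,D,E,A,G,H,I], logical=[A,G,H,I,F,B,C,D,E]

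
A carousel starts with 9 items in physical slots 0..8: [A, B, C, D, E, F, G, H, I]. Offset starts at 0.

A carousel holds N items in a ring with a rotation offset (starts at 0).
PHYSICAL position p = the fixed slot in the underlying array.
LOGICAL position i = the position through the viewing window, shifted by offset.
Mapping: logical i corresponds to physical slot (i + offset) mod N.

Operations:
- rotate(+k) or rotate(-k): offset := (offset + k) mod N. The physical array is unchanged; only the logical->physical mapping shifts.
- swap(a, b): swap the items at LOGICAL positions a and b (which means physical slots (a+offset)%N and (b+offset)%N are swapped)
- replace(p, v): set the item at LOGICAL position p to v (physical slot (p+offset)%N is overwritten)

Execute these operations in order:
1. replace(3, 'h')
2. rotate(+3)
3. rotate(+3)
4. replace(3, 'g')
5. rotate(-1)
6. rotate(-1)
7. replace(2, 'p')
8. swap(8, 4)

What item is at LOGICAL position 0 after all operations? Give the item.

After op 1 (replace(3, 'h')): offset=0, physical=[A,B,C,h,E,F,G,H,I], logical=[A,B,C,h,E,F,G,H,I]
After op 2 (rotate(+3)): offset=3, physical=[A,B,C,h,E,F,G,H,I], logical=[h,E,F,G,H,I,A,B,C]
After op 3 (rotate(+3)): offset=6, physical=[A,B,C,h,E,F,G,H,I], logical=[G,H,I,A,B,C,h,E,F]
After op 4 (replace(3, 'g')): offset=6, physical=[g,B,C,h,E,F,G,H,I], logical=[G,H,I,g,B,C,h,E,F]
After op 5 (rotate(-1)): offset=5, physical=[g,B,C,h,E,F,G,H,I], logical=[F,G,H,I,g,B,C,h,E]
After op 6 (rotate(-1)): offset=4, physical=[g,B,C,h,E,F,G,H,I], logical=[E,F,G,H,I,g,B,C,h]
After op 7 (replace(2, 'p')): offset=4, physical=[g,B,C,h,E,F,p,H,I], logical=[E,F,p,H,I,g,B,C,h]
After op 8 (swap(8, 4)): offset=4, physical=[g,B,C,I,E,F,p,H,h], logical=[E,F,p,H,h,g,B,C,I]

Answer: E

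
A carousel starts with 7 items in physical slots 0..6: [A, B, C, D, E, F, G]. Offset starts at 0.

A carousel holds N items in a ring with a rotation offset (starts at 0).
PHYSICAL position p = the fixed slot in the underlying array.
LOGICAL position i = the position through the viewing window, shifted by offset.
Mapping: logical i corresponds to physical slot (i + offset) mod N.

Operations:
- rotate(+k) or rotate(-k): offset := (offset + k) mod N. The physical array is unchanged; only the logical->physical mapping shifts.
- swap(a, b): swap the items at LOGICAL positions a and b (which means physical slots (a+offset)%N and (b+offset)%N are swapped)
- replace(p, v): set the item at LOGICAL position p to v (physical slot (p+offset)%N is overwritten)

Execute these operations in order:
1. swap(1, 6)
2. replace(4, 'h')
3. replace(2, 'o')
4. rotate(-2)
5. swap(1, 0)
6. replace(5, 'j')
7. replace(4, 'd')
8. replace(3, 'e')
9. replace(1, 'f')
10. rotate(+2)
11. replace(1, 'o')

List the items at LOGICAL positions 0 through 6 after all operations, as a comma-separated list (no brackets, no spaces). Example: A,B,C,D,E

Answer: A,o,d,j,h,B,f

Derivation:
After op 1 (swap(1, 6)): offset=0, physical=[A,G,C,D,E,F,B], logical=[A,G,C,D,E,F,B]
After op 2 (replace(4, 'h')): offset=0, physical=[A,G,C,D,h,F,B], logical=[A,G,C,D,h,F,B]
After op 3 (replace(2, 'o')): offset=0, physical=[A,G,o,D,h,F,B], logical=[A,G,o,D,h,F,B]
After op 4 (rotate(-2)): offset=5, physical=[A,G,o,D,h,F,B], logical=[F,B,A,G,o,D,h]
After op 5 (swap(1, 0)): offset=5, physical=[A,G,o,D,h,B,F], logical=[B,F,A,G,o,D,h]
After op 6 (replace(5, 'j')): offset=5, physical=[A,G,o,j,h,B,F], logical=[B,F,A,G,o,j,h]
After op 7 (replace(4, 'd')): offset=5, physical=[A,G,d,j,h,B,F], logical=[B,F,A,G,d,j,h]
After op 8 (replace(3, 'e')): offset=5, physical=[A,e,d,j,h,B,F], logical=[B,F,A,e,d,j,h]
After op 9 (replace(1, 'f')): offset=5, physical=[A,e,d,j,h,B,f], logical=[B,f,A,e,d,j,h]
After op 10 (rotate(+2)): offset=0, physical=[A,e,d,j,h,B,f], logical=[A,e,d,j,h,B,f]
After op 11 (replace(1, 'o')): offset=0, physical=[A,o,d,j,h,B,f], logical=[A,o,d,j,h,B,f]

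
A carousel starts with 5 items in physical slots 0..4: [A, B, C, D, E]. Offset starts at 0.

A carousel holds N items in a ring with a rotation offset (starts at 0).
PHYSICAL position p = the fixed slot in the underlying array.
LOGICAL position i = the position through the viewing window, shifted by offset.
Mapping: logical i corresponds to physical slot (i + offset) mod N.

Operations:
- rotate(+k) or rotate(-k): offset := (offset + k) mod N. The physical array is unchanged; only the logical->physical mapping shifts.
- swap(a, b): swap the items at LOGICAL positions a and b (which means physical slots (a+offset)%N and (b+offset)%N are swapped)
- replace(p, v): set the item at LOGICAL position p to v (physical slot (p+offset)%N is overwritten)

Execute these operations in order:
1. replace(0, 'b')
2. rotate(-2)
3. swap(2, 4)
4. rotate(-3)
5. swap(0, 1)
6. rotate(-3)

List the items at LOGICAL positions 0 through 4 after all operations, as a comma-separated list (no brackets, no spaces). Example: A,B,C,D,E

After op 1 (replace(0, 'b')): offset=0, physical=[b,B,C,D,E], logical=[b,B,C,D,E]
After op 2 (rotate(-2)): offset=3, physical=[b,B,C,D,E], logical=[D,E,b,B,C]
After op 3 (swap(2, 4)): offset=3, physical=[C,B,b,D,E], logical=[D,E,C,B,b]
After op 4 (rotate(-3)): offset=0, physical=[C,B,b,D,E], logical=[C,B,b,D,E]
After op 5 (swap(0, 1)): offset=0, physical=[B,C,b,D,E], logical=[B,C,b,D,E]
After op 6 (rotate(-3)): offset=2, physical=[B,C,b,D,E], logical=[b,D,E,B,C]

Answer: b,D,E,B,C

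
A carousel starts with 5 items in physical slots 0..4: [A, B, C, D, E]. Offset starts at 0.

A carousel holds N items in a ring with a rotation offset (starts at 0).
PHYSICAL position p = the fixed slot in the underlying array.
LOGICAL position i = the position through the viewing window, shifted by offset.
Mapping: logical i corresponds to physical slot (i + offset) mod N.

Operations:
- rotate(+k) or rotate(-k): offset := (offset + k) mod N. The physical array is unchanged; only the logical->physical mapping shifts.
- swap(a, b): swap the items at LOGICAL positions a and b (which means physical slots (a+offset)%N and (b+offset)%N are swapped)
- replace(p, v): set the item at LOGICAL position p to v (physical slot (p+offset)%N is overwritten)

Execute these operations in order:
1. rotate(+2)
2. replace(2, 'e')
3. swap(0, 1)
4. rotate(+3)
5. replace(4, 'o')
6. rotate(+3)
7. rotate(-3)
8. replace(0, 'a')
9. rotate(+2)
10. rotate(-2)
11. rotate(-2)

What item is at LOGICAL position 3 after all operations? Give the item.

Answer: B

Derivation:
After op 1 (rotate(+2)): offset=2, physical=[A,B,C,D,E], logical=[C,D,E,A,B]
After op 2 (replace(2, 'e')): offset=2, physical=[A,B,C,D,e], logical=[C,D,e,A,B]
After op 3 (swap(0, 1)): offset=2, physical=[A,B,D,C,e], logical=[D,C,e,A,B]
After op 4 (rotate(+3)): offset=0, physical=[A,B,D,C,e], logical=[A,B,D,C,e]
After op 5 (replace(4, 'o')): offset=0, physical=[A,B,D,C,o], logical=[A,B,D,C,o]
After op 6 (rotate(+3)): offset=3, physical=[A,B,D,C,o], logical=[C,o,A,B,D]
After op 7 (rotate(-3)): offset=0, physical=[A,B,D,C,o], logical=[A,B,D,C,o]
After op 8 (replace(0, 'a')): offset=0, physical=[a,B,D,C,o], logical=[a,B,D,C,o]
After op 9 (rotate(+2)): offset=2, physical=[a,B,D,C,o], logical=[D,C,o,a,B]
After op 10 (rotate(-2)): offset=0, physical=[a,B,D,C,o], logical=[a,B,D,C,o]
After op 11 (rotate(-2)): offset=3, physical=[a,B,D,C,o], logical=[C,o,a,B,D]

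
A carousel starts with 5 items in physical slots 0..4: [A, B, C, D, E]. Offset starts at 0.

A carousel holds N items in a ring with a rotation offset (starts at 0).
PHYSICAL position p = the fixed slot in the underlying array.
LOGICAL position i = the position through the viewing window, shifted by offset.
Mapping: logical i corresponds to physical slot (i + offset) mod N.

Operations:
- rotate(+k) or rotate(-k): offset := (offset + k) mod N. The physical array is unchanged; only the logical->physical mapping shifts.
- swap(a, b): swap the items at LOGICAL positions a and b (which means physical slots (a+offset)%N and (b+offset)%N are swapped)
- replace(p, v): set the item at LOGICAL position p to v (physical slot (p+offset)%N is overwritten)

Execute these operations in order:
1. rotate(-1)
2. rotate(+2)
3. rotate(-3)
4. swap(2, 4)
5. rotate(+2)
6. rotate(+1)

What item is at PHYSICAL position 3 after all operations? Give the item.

Answer: D

Derivation:
After op 1 (rotate(-1)): offset=4, physical=[A,B,C,D,E], logical=[E,A,B,C,D]
After op 2 (rotate(+2)): offset=1, physical=[A,B,C,D,E], logical=[B,C,D,E,A]
After op 3 (rotate(-3)): offset=3, physical=[A,B,C,D,E], logical=[D,E,A,B,C]
After op 4 (swap(2, 4)): offset=3, physical=[C,B,A,D,E], logical=[D,E,C,B,A]
After op 5 (rotate(+2)): offset=0, physical=[C,B,A,D,E], logical=[C,B,A,D,E]
After op 6 (rotate(+1)): offset=1, physical=[C,B,A,D,E], logical=[B,A,D,E,C]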